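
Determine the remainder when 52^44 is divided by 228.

4

Using repeated squaring:
44 in binary is 101100, i.e. 44 = 32 + 8 + 4.
52^1 ≡ 52 (mod 228)
52^2 ≡ 52^2 = 2704 ≡ 196 (mod 228)
52^4 ≡ 196^2 = 38416 ≡ 112 (mod 228)
52^8 ≡ 112^2 = 12544 ≡ 4 (mod 228)
52^16 ≡ 4^2 = 16 (mod 228)
52^32 ≡ 16^2 = 256 ≡ 28 (mod 228)
52^44 = 52^32 × 52^8 × 52^4 ≡ 28 × 4 × 112 (mod 228).
Accumulate the product:
28 × 4 = 112
112 × 112 = 12544 ≡ 4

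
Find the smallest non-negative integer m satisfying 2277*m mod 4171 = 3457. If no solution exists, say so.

3797

gcd(2277, 4171) = 1, so a unique solution mod 4171 exists.
2277⁻¹ ≡ 795 (mod 4171).
m ≡ 795*3457 ≡ 3797 (mod 4171).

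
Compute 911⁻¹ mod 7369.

7005

Apply the Euclidean algorithm and back-substitute:
7369 = 8·911 + 81
911 = 11·81 + 20
81 = 4·20 + 1
20 = 20·1 + 0
gcd(911, 7369) = 1, so the inverse exists.
Back-substitute for 1:
1 = 1·81 − 4·20
  = −4·911 + 45·81
  = 45·7369 − 364·911
So 911⁻¹ ≡ −364 ≡ 7005 (mod 7369).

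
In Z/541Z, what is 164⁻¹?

287

Apply the Euclidean algorithm and back-substitute:
541 = 3*164 + 49
164 = 3*49 + 17
49 = 2*17 + 15
17 = 1*15 + 2
15 = 7*2 + 1
2 = 2*1 + 0
gcd(164, 541) = 1, so the inverse exists.
Back-substitute for 1:
1 = 1*15 − 7*2
  = −7*17 + 8*15
  = 8*49 − 23*17
  = −23*164 + 77*49
  = 77*541 − 254*164
So 164⁻¹ ≡ −254 ≡ 287 (mod 541).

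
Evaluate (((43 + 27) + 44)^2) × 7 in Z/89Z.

14

43 + 27 = 70
70 + 44 = 114 ≡ 25 (mod 89)
(25)^2 ≡ 2 (mod 89)
2 × 7 = 14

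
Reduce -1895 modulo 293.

-1895 = -7·293 + 156, so -1895 ≡ 156 (mod 293).

156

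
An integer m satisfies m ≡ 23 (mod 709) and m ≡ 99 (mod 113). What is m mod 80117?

56034

709⁻¹ mod 113: 709×62 ≡ 1 (mod 113), so 709⁻¹ ≡ 62.
m = 23 + 709×((99 − 23)×62 mod 113) = 23 + 709×79 = 56034.
Check: 56034 mod 709 = 23, 56034 mod 113 = 99. ✓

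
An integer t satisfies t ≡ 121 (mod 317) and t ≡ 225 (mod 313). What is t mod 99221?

317⁻¹ mod 313: 317×235 ≡ 1 (mod 313), so 317⁻¹ ≡ 235.
t = 121 + 317×((225 − 121)×235 mod 313) = 121 + 317×26 = 8363.

8363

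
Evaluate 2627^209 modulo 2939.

1365

209 in binary is 11010001, i.e. 209 = 128 + 64 + 16 + 1.
2627^1 ≡ 2627 (mod 2939)
2627^2 ≡ 2627^2 = 6901129 ≡ 357 (mod 2939)
2627^4 ≡ 357^2 = 127449 ≡ 1072 (mod 2939)
2627^8 ≡ 1072^2 = 1149184 ≡ 35 (mod 2939)
2627^16 ≡ 35^2 = 1225 (mod 2939)
2627^32 ≡ 1225^2 = 1500625 ≡ 1735 (mod 2939)
2627^64 ≡ 1735^2 = 3010225 ≡ 689 (mod 2939)
2627^128 ≡ 689^2 = 474721 ≡ 1542 (mod 2939)
2627^209 = 2627^128 · 2627^64 · 2627^16 · 2627^1 ≡ 1542 · 689 · 1225 · 2627 (mod 2939).
Accumulate the product:
1542 · 689 = 1062438 ≡ 1459
1459 · 1225 = 1787275 ≡ 363
363 · 2627 = 953601 ≡ 1365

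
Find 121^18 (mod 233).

29

Using repeated squaring:
18 in binary is 10010, i.e. 18 = 16 + 2.
121^1 ≡ 121 (mod 233)
121^2 ≡ 121^2 = 14641 ≡ 195 (mod 233)
121^4 ≡ 195^2 = 38025 ≡ 46 (mod 233)
121^8 ≡ 46^2 = 2116 ≡ 19 (mod 233)
121^16 ≡ 19^2 = 361 ≡ 128 (mod 233)
121^18 = 121^16 · 121^2 ≡ 128 · 195 (mod 233).
128 · 195 = 24960 ≡ 29 (mod 233).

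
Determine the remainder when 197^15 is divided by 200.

93

Using repeated squaring:
197^1 ≡ 197 (mod 200)
197^2 ≡ 197^2 = 38809 ≡ 9 (mod 200)
197^4 ≡ 9^2 = 81 (mod 200)
197^8 ≡ 81^2 = 6561 ≡ 161 (mod 200)
197^15 = 197^8 · 197^4 · 197^2 · 197^1 ≡ 161 · 81 · 9 · 197 (mod 200).
Accumulate the product:
161 · 81 = 13041 ≡ 41
41 · 9 = 369 ≡ 169
169 · 197 = 33293 ≡ 93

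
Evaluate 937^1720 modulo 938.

1

937^1 ≡ 937 (mod 938)
937^2 ≡ 937^2 = 877969 ≡ 1 (mod 938)
937^4 ≡ 1^2 = 1 (mod 938)
937^8 ≡ 1^2 = 1 (mod 938)
937^16 ≡ 1^2 = 1 (mod 938)
937^32 ≡ 1^2 = 1 (mod 938)
937^64 ≡ 1^2 = 1 (mod 938)
937^128 ≡ 1^2 = 1 (mod 938)
937^256 ≡ 1^2 = 1 (mod 938)
937^512 ≡ 1^2 = 1 (mod 938)
937^1024 ≡ 1^2 = 1 (mod 938)
937^1720 = 937^1024 × 937^512 × 937^128 × 937^32 × 937^16 × 937^8 ≡ 1 × 1 × 1 × 1 × 1 × 1 (mod 938).
Accumulate the product:
1 × 1 = 1
1 × 1 = 1
1 × 1 = 1
1 × 1 = 1
1 × 1 = 1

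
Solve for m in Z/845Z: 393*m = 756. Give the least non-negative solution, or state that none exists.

gcd(393, 845) = 1, so a unique solution mod 845 exists.
393⁻¹ ≡ 802 (mod 845).
m ≡ 802*756 ≡ 447 (mod 845).

447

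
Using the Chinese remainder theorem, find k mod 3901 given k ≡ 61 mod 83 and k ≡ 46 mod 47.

2302

83⁻¹ mod 47: 83·17 ≡ 1 (mod 47), so 83⁻¹ ≡ 17.
k = 61 + 83·((46 − 61)·17 mod 47) = 61 + 83·27 = 2302.
Check: 2302 mod 83 = 61, 2302 mod 47 = 46. ✓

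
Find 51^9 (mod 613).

416

Using repeated squaring:
51^1 ≡ 51 (mod 613)
51^2 ≡ 51^2 = 2601 ≡ 149 (mod 613)
51^4 ≡ 149^2 = 22201 ≡ 133 (mod 613)
51^8 ≡ 133^2 = 17689 ≡ 525 (mod 613)
51^9 = 51^8 × 51^1 ≡ 525 × 51 (mod 613).
525 × 51 = 26775 ≡ 416 (mod 613).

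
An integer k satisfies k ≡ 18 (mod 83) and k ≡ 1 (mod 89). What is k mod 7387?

83⁻¹ mod 89: 83*74 ≡ 1 (mod 89), so 83⁻¹ ≡ 74.
k = 18 + 83*((1 − 18)*74 mod 89) = 18 + 83*77 = 6409.

6409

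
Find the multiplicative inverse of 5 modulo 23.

14

By the extended Euclidean algorithm:
23 = 4*5 + 3
5 = 1*3 + 2
3 = 1*2 + 1
2 = 2*1 + 0
gcd(5, 23) = 1, so the inverse exists.
Back-substitute for 1:
1 = 1*3 − 1*2
  = −1*5 + 2*3
  = 2*23 − 9*5
So 5⁻¹ ≡ −9 ≡ 14 (mod 23).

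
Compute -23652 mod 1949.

1685

-23652 = -13×1949 + 1685, so -23652 ≡ 1685 (mod 1949).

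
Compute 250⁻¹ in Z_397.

27

397 = 1·250 + 147
250 = 1·147 + 103
147 = 1·103 + 44
103 = 2·44 + 15
44 = 2·15 + 14
15 = 1·14 + 1
14 = 14·1 + 0
gcd(250, 397) = 1, so the inverse exists.
Back-substitute for 1:
1 = 1·15 − 1·14
  = −1·44 + 3·15
  = 3·103 − 7·44
  = −7·147 + 10·103
  = 10·250 − 17·147
  = −17·397 + 27·250
So 250⁻¹ ≡ 27 (mod 397).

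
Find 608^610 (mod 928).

By square-and-multiply:
610 in binary is 1001100010, i.e. 610 = 512 + 64 + 32 + 2.
608^1 ≡ 608 (mod 928)
608^2 ≡ 608^2 = 369664 ≡ 320 (mod 928)
608^4 ≡ 320^2 = 102400 ≡ 320 (mod 928)
608^8 ≡ 320^2 = 102400 ≡ 320 (mod 928)
608^16 ≡ 320^2 = 102400 ≡ 320 (mod 928)
608^32 ≡ 320^2 = 102400 ≡ 320 (mod 928)
608^64 ≡ 320^2 = 102400 ≡ 320 (mod 928)
608^128 ≡ 320^2 = 102400 ≡ 320 (mod 928)
608^256 ≡ 320^2 = 102400 ≡ 320 (mod 928)
608^512 ≡ 320^2 = 102400 ≡ 320 (mod 928)
608^610 = 608^512 * 608^64 * 608^32 * 608^2 ≡ 320 * 320 * 320 * 320 (mod 928).
Accumulate the product:
320 * 320 = 102400 ≡ 320
320 * 320 = 102400 ≡ 320
320 * 320 = 102400 ≡ 320

320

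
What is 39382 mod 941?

39382 = 41·941 + 801, so 39382 ≡ 801 (mod 941).

801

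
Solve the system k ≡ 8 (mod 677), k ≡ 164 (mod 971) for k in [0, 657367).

106974

677⁻¹ mod 971: 677·611 ≡ 1 (mod 971), so 677⁻¹ ≡ 611.
k = 8 + 677·((164 − 8)·611 mod 971) = 8 + 677·158 = 106974.
Check: 106974 mod 677 = 8, 106974 mod 971 = 164. ✓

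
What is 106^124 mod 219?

By square-and-multiply:
124 in binary is 1111100, i.e. 124 = 64 + 32 + 16 + 8 + 4.
106^1 ≡ 106 (mod 219)
106^2 ≡ 106^2 = 11236 ≡ 67 (mod 219)
106^4 ≡ 67^2 = 4489 ≡ 109 (mod 219)
106^8 ≡ 109^2 = 11881 ≡ 55 (mod 219)
106^16 ≡ 55^2 = 3025 ≡ 178 (mod 219)
106^32 ≡ 178^2 = 31684 ≡ 148 (mod 219)
106^64 ≡ 148^2 = 21904 ≡ 4 (mod 219)
106^124 = 106^64 * 106^32 * 106^16 * 106^8 * 106^4 ≡ 4 * 148 * 178 * 55 * 109 (mod 219).
Accumulate the product:
4 * 148 = 592 ≡ 154
154 * 178 = 27412 ≡ 37
37 * 55 = 2035 ≡ 64
64 * 109 = 6976 ≡ 187

187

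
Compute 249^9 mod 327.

By square-and-multiply:
9 in binary is 1001, i.e. 9 = 8 + 1.
249^1 ≡ 249 (mod 327)
249^2 ≡ 249^2 = 62001 ≡ 198 (mod 327)
249^4 ≡ 198^2 = 39204 ≡ 291 (mod 327)
249^8 ≡ 291^2 = 84681 ≡ 315 (mod 327)
249^9 = 249^8 × 249^1 ≡ 315 × 249 (mod 327).
315 × 249 = 78435 ≡ 282 (mod 327).

282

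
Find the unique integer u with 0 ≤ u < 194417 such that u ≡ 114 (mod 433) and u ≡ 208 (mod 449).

167685

433⁻¹ mod 449: 433*28 ≡ 1 (mod 449), so 433⁻¹ ≡ 28.
u = 114 + 433*((208 − 114)*28 mod 449) = 114 + 433*387 = 167685.
Check: 167685 mod 433 = 114, 167685 mod 449 = 208. ✓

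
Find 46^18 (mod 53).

47

Using repeated squaring:
46^1 ≡ 46 (mod 53)
46^2 ≡ 46^2 = 2116 ≡ 49 (mod 53)
46^4 ≡ 49^2 = 2401 ≡ 16 (mod 53)
46^8 ≡ 16^2 = 256 ≡ 44 (mod 53)
46^16 ≡ 44^2 = 1936 ≡ 28 (mod 53)
46^18 = 46^16 * 46^2 ≡ 28 * 49 (mod 53).
28 * 49 = 1372 ≡ 47 (mod 53).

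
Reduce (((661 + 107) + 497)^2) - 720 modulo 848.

661 + 107 = 768
768 + 497 = 1265 ≡ 417 (mod 848)
(417)^2 ≡ 49 (mod 848)
49 - 720 = -671 ≡ 177 (mod 848)

177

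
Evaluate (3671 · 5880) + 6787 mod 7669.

3671 · 5880 = 21585480 ≡ 4914 (mod 7669)
4914 + 6787 = 11701 ≡ 4032 (mod 7669)

4032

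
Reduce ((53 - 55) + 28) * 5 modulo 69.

53 - 55 = -2 ≡ 67 (mod 69)
67 + 28 = 95 ≡ 26 (mod 69)
26 * 5 = 130 ≡ 61 (mod 69)

61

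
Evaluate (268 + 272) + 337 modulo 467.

410

268 + 272 = 540 ≡ 73 (mod 467)
73 + 337 = 410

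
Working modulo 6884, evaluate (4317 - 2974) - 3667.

4317 - 2974 = 1343
1343 - 3667 = -2324 ≡ 4560 (mod 6884)

4560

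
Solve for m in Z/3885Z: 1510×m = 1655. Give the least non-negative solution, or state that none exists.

86

gcd(1510, 3885) = 5, and 5 | 1655, so solutions exist.
Divide through by 5: 302×m = 331 (mod 777).
302⁻¹ ≡ 512 (mod 777).
m ≡ 512×331 ≡ 86 (mod 777).
The smallest non-negative solution is m = 86.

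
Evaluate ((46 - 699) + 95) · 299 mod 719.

685

46 - 699 = -653 ≡ 66 (mod 719)
66 + 95 = 161
161 · 299 = 48139 ≡ 685 (mod 719)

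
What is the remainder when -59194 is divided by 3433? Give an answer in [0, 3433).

2600

-59194 = -18·3433 + 2600, so -59194 ≡ 2600 (mod 3433).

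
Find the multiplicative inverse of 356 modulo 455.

216

Apply the Euclidean algorithm and back-substitute:
455 = 1*356 + 99
356 = 3*99 + 59
99 = 1*59 + 40
59 = 1*40 + 19
40 = 2*19 + 2
19 = 9*2 + 1
2 = 2*1 + 0
gcd(356, 455) = 1, so the inverse exists.
Bézout: 1 = −169*455 + 216*356.
So 356⁻¹ ≡ 216 (mod 455).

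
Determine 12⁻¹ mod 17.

10

Apply the Euclidean algorithm and back-substitute:
17 = 1·12 + 5
12 = 2·5 + 2
5 = 2·2 + 1
2 = 2·1 + 0
gcd(12, 17) = 1, so the inverse exists.
Back-substitute for 1:
1 = 1·5 − 2·2
  = −2·12 + 5·5
  = 5·17 − 7·12
So 12⁻¹ ≡ −7 ≡ 10 (mod 17).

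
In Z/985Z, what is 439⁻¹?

By the extended Euclidean algorithm:
985 = 2·439 + 107
439 = 4·107 + 11
107 = 9·11 + 8
11 = 1·8 + 3
8 = 2·3 + 2
3 = 1·2 + 1
2 = 2·1 + 0
gcd(439, 985) = 1, so the inverse exists.
Back-substitute for 1:
1 = 1·3 − 1·2
  = −1·8 + 3·3
  = 3·11 − 4·8
  = −4·107 + 39·11
  = 39·439 − 160·107
  = −160·985 + 359·439
So 439⁻¹ ≡ 359 (mod 985).

359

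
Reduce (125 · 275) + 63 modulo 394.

125 · 275 = 34375 ≡ 97 (mod 394)
97 + 63 = 160

160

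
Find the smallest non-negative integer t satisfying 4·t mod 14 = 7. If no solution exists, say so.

gcd(4, 14) = 2, and 2 does not divide 7.
So the congruence has no solution.

no solution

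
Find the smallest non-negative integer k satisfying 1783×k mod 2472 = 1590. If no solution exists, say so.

gcd(1783, 2472) = 1, so a unique solution mod 2472 exists.
1783⁻¹ ≡ 1471 (mod 2472).
k ≡ 1471×1590 ≡ 378 (mod 2472).

378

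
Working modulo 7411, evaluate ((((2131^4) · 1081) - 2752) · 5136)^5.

2391

(2131)^4 ≡ 3616 (mod 7411)
3616 · 1081 = 3908896 ≡ 3299 (mod 7411)
3299 - 2752 = 547
547 · 5136 = 2809392 ≡ 623 (mod 7411)
(623)^5 ≡ 2391 (mod 7411)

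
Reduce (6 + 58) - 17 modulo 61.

6 + 58 = 64 ≡ 3 (mod 61)
3 - 17 = -14 ≡ 47 (mod 61)

47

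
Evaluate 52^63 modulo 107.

63 in binary is 111111, i.e. 63 = 32 + 16 + 8 + 4 + 2 + 1.
52^1 ≡ 52 (mod 107)
52^2 ≡ 52^2 = 2704 ≡ 29 (mod 107)
52^4 ≡ 29^2 = 841 ≡ 92 (mod 107)
52^8 ≡ 92^2 = 8464 ≡ 11 (mod 107)
52^16 ≡ 11^2 = 121 ≡ 14 (mod 107)
52^32 ≡ 14^2 = 196 ≡ 89 (mod 107)
52^63 = 52^32 · 52^16 · 52^8 · 52^4 · 52^2 · 52^1 ≡ 89 · 14 · 11 · 92 · 29 · 52 (mod 107).
Accumulate the product:
89 · 14 = 1246 ≡ 69
69 · 11 = 759 ≡ 10
10 · 92 = 920 ≡ 64
64 · 29 = 1856 ≡ 37
37 · 52 = 1924 ≡ 105

105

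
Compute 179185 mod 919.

899

179185 = 194×919 + 899, so 179185 ≡ 899 (mod 919).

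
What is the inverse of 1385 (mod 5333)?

5333 = 3×1385 + 1178
1385 = 1×1178 + 207
1178 = 5×207 + 143
207 = 1×143 + 64
143 = 2×64 + 15
64 = 4×15 + 4
15 = 3×4 + 3
4 = 1×3 + 1
3 = 3×1 + 0
gcd(1385, 5333) = 1, so the inverse exists.
Back-substitute for 1:
1 = 1×4 − 1×3
  = −1×15 + 4×4
  = 4×64 − 17×15
  = −17×143 + 38×64
  = 38×207 − 55×143
  = −55×1178 + 313×207
  = 313×1385 − 368×1178
  = −368×5333 + 1417×1385
So 1385⁻¹ ≡ 1417 (mod 5333).

1417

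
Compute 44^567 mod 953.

180

567 in binary is 1000110111, i.e. 567 = 512 + 32 + 16 + 4 + 2 + 1.
44^1 ≡ 44 (mod 953)
44^2 ≡ 44^2 = 1936 ≡ 30 (mod 953)
44^4 ≡ 30^2 = 900 (mod 953)
44^8 ≡ 900^2 = 810000 ≡ 903 (mod 953)
44^16 ≡ 903^2 = 815409 ≡ 594 (mod 953)
44^32 ≡ 594^2 = 352836 ≡ 226 (mod 953)
44^64 ≡ 226^2 = 51076 ≡ 567 (mod 953)
44^128 ≡ 567^2 = 321489 ≡ 328 (mod 953)
44^256 ≡ 328^2 = 107584 ≡ 848 (mod 953)
44^512 ≡ 848^2 = 719104 ≡ 542 (mod 953)
44^567 = 44^512 × 44^32 × 44^16 × 44^4 × 44^2 × 44^1 ≡ 542 × 226 × 594 × 900 × 30 × 44 (mod 953).
Accumulate the product:
542 × 226 = 122492 ≡ 508
508 × 594 = 301752 ≡ 604
604 × 900 = 543600 ≡ 390
390 × 30 = 11700 ≡ 264
264 × 44 = 11616 ≡ 180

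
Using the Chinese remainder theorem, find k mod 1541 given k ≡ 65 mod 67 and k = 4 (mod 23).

1338

67⁻¹ mod 23: 67×11 ≡ 1 (mod 23), so 67⁻¹ ≡ 11.
k = 65 + 67×((4 − 65)×11 mod 23) = 65 + 67×19 = 1338.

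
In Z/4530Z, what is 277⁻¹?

1063

4530 = 16*277 + 98
277 = 2*98 + 81
98 = 1*81 + 17
81 = 4*17 + 13
17 = 1*13 + 4
13 = 3*4 + 1
4 = 4*1 + 0
gcd(277, 4530) = 1, so the inverse exists.
Back-substitute for 1:
1 = 1*13 − 3*4
  = −3*17 + 4*13
  = 4*81 − 19*17
  = −19*98 + 23*81
  = 23*277 − 65*98
  = −65*4530 + 1063*277
So 277⁻¹ ≡ 1063 (mod 4530).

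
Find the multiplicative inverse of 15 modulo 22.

22 = 1·15 + 7
15 = 2·7 + 1
7 = 7·1 + 0
gcd(15, 22) = 1, so the inverse exists.
Bézout: 1 = −2·22 + 3·15.
So 15⁻¹ ≡ 3 (mod 22).

3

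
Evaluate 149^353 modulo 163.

154

353 in binary is 101100001, i.e. 353 = 256 + 64 + 32 + 1.
149^1 ≡ 149 (mod 163)
149^2 ≡ 149^2 = 22201 ≡ 33 (mod 163)
149^4 ≡ 33^2 = 1089 ≡ 111 (mod 163)
149^8 ≡ 111^2 = 12321 ≡ 96 (mod 163)
149^16 ≡ 96^2 = 9216 ≡ 88 (mod 163)
149^32 ≡ 88^2 = 7744 ≡ 83 (mod 163)
149^64 ≡ 83^2 = 6889 ≡ 43 (mod 163)
149^128 ≡ 43^2 = 1849 ≡ 56 (mod 163)
149^256 ≡ 56^2 = 3136 ≡ 39 (mod 163)
149^353 = 149^256 × 149^64 × 149^32 × 149^1 ≡ 39 × 43 × 83 × 149 (mod 163).
Accumulate the product:
39 × 43 = 1677 ≡ 47
47 × 83 = 3901 ≡ 152
152 × 149 = 22648 ≡ 154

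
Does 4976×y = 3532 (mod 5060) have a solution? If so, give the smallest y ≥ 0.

gcd(4976, 5060) = 4, and 4 | 3532, so solutions exist.
Divide through by 4: 1244×y ≡ 883 mod 1265.
1244⁻¹ ≡ 1024 (mod 1265).
y ≡ 1024×883 ≡ 982 (mod 1265).
The smallest non-negative solution is y = 982.

982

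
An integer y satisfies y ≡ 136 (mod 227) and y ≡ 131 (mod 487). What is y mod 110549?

227⁻¹ mod 487: 227·118 ≡ 1 (mod 487), so 227⁻¹ ≡ 118.
y = 136 + 227·((131 − 136)·118 mod 487) = 136 + 227·384 = 87304.

87304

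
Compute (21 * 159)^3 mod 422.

21 * 159 = 3339 ≡ 385 (mod 422)
(385)^3 ≡ 409 (mod 422)

409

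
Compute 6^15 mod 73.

Using repeated squaring:
15 in binary is 1111, i.e. 15 = 8 + 4 + 2 + 1.
6^1 ≡ 6 (mod 73)
6^2 ≡ 6^2 = 36 (mod 73)
6^4 ≡ 36^2 = 1296 ≡ 55 (mod 73)
6^8 ≡ 55^2 = 3025 ≡ 32 (mod 73)
6^15 = 6^8 · 6^4 · 6^2 · 6^1 ≡ 32 · 55 · 36 · 6 (mod 73).
Accumulate the product:
32 · 55 = 1760 ≡ 8
8 · 36 = 288 ≡ 69
69 · 6 = 414 ≡ 49

49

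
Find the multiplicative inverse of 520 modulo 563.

144

By the extended Euclidean algorithm:
563 = 1×520 + 43
520 = 12×43 + 4
43 = 10×4 + 3
4 = 1×3 + 1
3 = 3×1 + 0
gcd(520, 563) = 1, so the inverse exists.
Back-substitute for 1:
1 = 1×4 − 1×3
  = −1×43 + 11×4
  = 11×520 − 133×43
  = −133×563 + 144×520
So 520⁻¹ ≡ 144 (mod 563).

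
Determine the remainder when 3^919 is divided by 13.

Compute successive squares:
3^1 ≡ 3 (mod 13)
3^2 ≡ 3^2 = 9 (mod 13)
3^4 ≡ 9^2 = 81 ≡ 3 (mod 13)
3^8 ≡ 3^2 = 9 (mod 13)
3^16 ≡ 9^2 = 81 ≡ 3 (mod 13)
3^32 ≡ 3^2 = 9 (mod 13)
3^64 ≡ 9^2 = 81 ≡ 3 (mod 13)
3^128 ≡ 3^2 = 9 (mod 13)
3^256 ≡ 9^2 = 81 ≡ 3 (mod 13)
3^512 ≡ 3^2 = 9 (mod 13)
3^919 = 3^512 · 3^256 · 3^128 · 3^16 · 3^4 · 3^2 · 3^1 ≡ 9 · 3 · 9 · 3 · 3 · 9 · 3 (mod 13).
Accumulate the product:
9 · 3 = 27 ≡ 1
1 · 9 = 9
9 · 3 = 27 ≡ 1
1 · 3 = 3
3 · 9 = 27 ≡ 1
1 · 3 = 3

3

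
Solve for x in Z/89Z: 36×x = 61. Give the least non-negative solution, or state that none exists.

19

gcd(36, 89) = 1, so a unique solution mod 89 exists.
36⁻¹ ≡ 47 (mod 89).
x ≡ 47×61 ≡ 19 (mod 89).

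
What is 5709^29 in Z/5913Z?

2349

By square-and-multiply:
29 in binary is 11101, i.e. 29 = 16 + 8 + 4 + 1.
5709^1 ≡ 5709 (mod 5913)
5709^2 ≡ 5709^2 = 32592681 ≡ 225 (mod 5913)
5709^4 ≡ 225^2 = 50625 ≡ 3321 (mod 5913)
5709^8 ≡ 3321^2 = 11029041 ≡ 1296 (mod 5913)
5709^16 ≡ 1296^2 = 1679616 ≡ 324 (mod 5913)
5709^29 = 5709^16 × 5709^8 × 5709^4 × 5709^1 ≡ 324 × 1296 × 3321 × 5709 (mod 5913).
Accumulate the product:
324 × 1296 = 419904 ≡ 81
81 × 3321 = 269001 ≡ 2916
2916 × 5709 = 16647444 ≡ 2349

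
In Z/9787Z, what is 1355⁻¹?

3662

Apply the Euclidean algorithm and back-substitute:
9787 = 7*1355 + 302
1355 = 4*302 + 147
302 = 2*147 + 8
147 = 18*8 + 3
8 = 2*3 + 2
3 = 1*2 + 1
2 = 2*1 + 0
gcd(1355, 9787) = 1, so the inverse exists.
Bézout: 1 = −507*9787 + 3662*1355.
So 1355⁻¹ ≡ 3662 (mod 9787).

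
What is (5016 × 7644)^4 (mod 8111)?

5016 × 7644 = 38342304 ≡ 1607 (mod 8111)
(1607)^4 ≡ 937 (mod 8111)

937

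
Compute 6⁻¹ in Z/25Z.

By the extended Euclidean algorithm:
25 = 4*6 + 1
6 = 6*1 + 0
gcd(6, 25) = 1, so the inverse exists.
Back-substitute for 1:
1 = 1*25 − 4*6
So 6⁻¹ ≡ −4 ≡ 21 (mod 25).

21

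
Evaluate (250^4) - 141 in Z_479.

(250)^4 ≡ 210 (mod 479)
210 - 141 = 69

69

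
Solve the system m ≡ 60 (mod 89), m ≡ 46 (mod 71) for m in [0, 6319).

1395

89⁻¹ mod 71: 89*4 ≡ 1 (mod 71), so 89⁻¹ ≡ 4.
m = 60 + 89*((46 − 60)*4 mod 71) = 60 + 89*15 = 1395.
Check: 1395 mod 89 = 60, 1395 mod 71 = 46. ✓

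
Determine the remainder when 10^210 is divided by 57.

7

Compute successive squares:
10^1 ≡ 10 (mod 57)
10^2 ≡ 10^2 = 100 ≡ 43 (mod 57)
10^4 ≡ 43^2 = 1849 ≡ 25 (mod 57)
10^8 ≡ 25^2 = 625 ≡ 55 (mod 57)
10^16 ≡ 55^2 = 3025 ≡ 4 (mod 57)
10^32 ≡ 4^2 = 16 (mod 57)
10^64 ≡ 16^2 = 256 ≡ 28 (mod 57)
10^128 ≡ 28^2 = 784 ≡ 43 (mod 57)
10^210 = 10^128 × 10^64 × 10^16 × 10^2 ≡ 43 × 28 × 4 × 43 (mod 57).
Accumulate the product:
43 × 28 = 1204 ≡ 7
7 × 4 = 28
28 × 43 = 1204 ≡ 7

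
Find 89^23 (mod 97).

By square-and-multiply:
23 in binary is 10111, i.e. 23 = 16 + 4 + 2 + 1.
89^1 ≡ 89 (mod 97)
89^2 ≡ 89^2 = 7921 ≡ 64 (mod 97)
89^4 ≡ 64^2 = 4096 ≡ 22 (mod 97)
89^8 ≡ 22^2 = 484 ≡ 96 (mod 97)
89^16 ≡ 96^2 = 9216 ≡ 1 (mod 97)
89^23 = 89^16 × 89^4 × 89^2 × 89^1 ≡ 1 × 22 × 64 × 89 (mod 97).
Accumulate the product:
1 × 22 = 22
22 × 64 = 1408 ≡ 50
50 × 89 = 4450 ≡ 85

85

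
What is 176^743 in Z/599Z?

448

Using repeated squaring:
743 in binary is 1011100111, i.e. 743 = 512 + 128 + 64 + 32 + 4 + 2 + 1.
176^1 ≡ 176 (mod 599)
176^2 ≡ 176^2 = 30976 ≡ 427 (mod 599)
176^4 ≡ 427^2 = 182329 ≡ 233 (mod 599)
176^8 ≡ 233^2 = 54289 ≡ 379 (mod 599)
176^16 ≡ 379^2 = 143641 ≡ 480 (mod 599)
176^32 ≡ 480^2 = 230400 ≡ 384 (mod 599)
176^64 ≡ 384^2 = 147456 ≡ 102 (mod 599)
176^128 ≡ 102^2 = 10404 ≡ 221 (mod 599)
176^256 ≡ 221^2 = 48841 ≡ 322 (mod 599)
176^512 ≡ 322^2 = 103684 ≡ 57 (mod 599)
176^743 = 176^512 * 176^128 * 176^64 * 176^32 * 176^4 * 176^2 * 176^1 ≡ 57 * 221 * 102 * 384 * 233 * 427 * 176 (mod 599).
Accumulate the product:
57 * 221 = 12597 ≡ 18
18 * 102 = 1836 ≡ 39
39 * 384 = 14976 ≡ 1
1 * 233 = 233
233 * 427 = 99491 ≡ 57
57 * 176 = 10032 ≡ 448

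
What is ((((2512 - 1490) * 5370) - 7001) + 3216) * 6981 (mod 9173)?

2512 - 1490 = 1022
1022 * 5370 = 5488140 ≡ 2686 (mod 9173)
2686 - 7001 = -4315 ≡ 4858 (mod 9173)
4858 + 3216 = 8074
8074 * 6981 = 56364594 ≡ 5682 (mod 9173)

5682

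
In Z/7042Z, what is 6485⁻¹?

Apply the Euclidean algorithm and back-substitute:
7042 = 1·6485 + 557
6485 = 11·557 + 358
557 = 1·358 + 199
358 = 1·199 + 159
199 = 1·159 + 40
159 = 3·40 + 39
40 = 1·39 + 1
39 = 39·1 + 0
gcd(6485, 7042) = 1, so the inverse exists.
Back-substitute for 1:
1 = 1·40 − 1·39
  = −1·159 + 4·40
  = 4·199 − 5·159
  = −5·358 + 9·199
  = 9·557 − 14·358
  = −14·6485 + 163·557
  = 163·7042 − 177·6485
So 6485⁻¹ ≡ −177 ≡ 6865 (mod 7042).

6865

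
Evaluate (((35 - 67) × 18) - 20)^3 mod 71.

58

35 - 67 = -32 ≡ 39 (mod 71)
39 × 18 = 702 ≡ 63 (mod 71)
63 - 20 = 43
(43)^3 ≡ 58 (mod 71)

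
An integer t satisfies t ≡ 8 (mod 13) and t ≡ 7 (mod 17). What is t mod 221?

13⁻¹ mod 17: 13×4 ≡ 1 (mod 17), so 13⁻¹ ≡ 4.
t = 8 + 13×((7 − 8)×4 mod 17) = 8 + 13×13 = 177.

177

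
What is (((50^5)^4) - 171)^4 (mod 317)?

(50)^5 ≡ 132 (mod 317)
(132)^4 ≡ 121 (mod 317)
121 - 171 = -50 ≡ 267 (mod 317)
(267)^4 ≡ 28 (mod 317)

28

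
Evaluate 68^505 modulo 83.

49

505 in binary is 111111001, i.e. 505 = 256 + 128 + 64 + 32 + 16 + 8 + 1.
68^1 ≡ 68 (mod 83)
68^2 ≡ 68^2 = 4624 ≡ 59 (mod 83)
68^4 ≡ 59^2 = 3481 ≡ 78 (mod 83)
68^8 ≡ 78^2 = 6084 ≡ 25 (mod 83)
68^16 ≡ 25^2 = 625 ≡ 44 (mod 83)
68^32 ≡ 44^2 = 1936 ≡ 27 (mod 83)
68^64 ≡ 27^2 = 729 ≡ 65 (mod 83)
68^128 ≡ 65^2 = 4225 ≡ 75 (mod 83)
68^256 ≡ 75^2 = 5625 ≡ 64 (mod 83)
68^505 = 68^256 · 68^128 · 68^64 · 68^32 · 68^16 · 68^8 · 68^1 ≡ 64 · 75 · 65 · 27 · 44 · 25 · 68 (mod 83).
Accumulate the product:
64 · 75 = 4800 ≡ 69
69 · 65 = 4485 ≡ 3
3 · 27 = 81
81 · 44 = 3564 ≡ 78
78 · 25 = 1950 ≡ 41
41 · 68 = 2788 ≡ 49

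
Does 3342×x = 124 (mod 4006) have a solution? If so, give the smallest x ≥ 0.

398

gcd(3342, 4006) = 2, and 2 | 124, so solutions exist.
Divide through by 2: 1671×x ≡ 62 mod 2003.
1671⁻¹ ≡ 911 (mod 2003).
x ≡ 911×62 ≡ 398 (mod 2003).
The smallest non-negative solution is x = 398.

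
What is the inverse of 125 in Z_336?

By the extended Euclidean algorithm:
336 = 2×125 + 86
125 = 1×86 + 39
86 = 2×39 + 8
39 = 4×8 + 7
8 = 1×7 + 1
7 = 7×1 + 0
gcd(125, 336) = 1, so the inverse exists.
Bézout: 1 = 16×336 − 43×125.
So 125⁻¹ ≡ −43 ≡ 293 (mod 336).

293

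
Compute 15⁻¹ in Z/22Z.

3

Apply the Euclidean algorithm and back-substitute:
22 = 1·15 + 7
15 = 2·7 + 1
7 = 7·1 + 0
gcd(15, 22) = 1, so the inverse exists.
Back-substitute for 1:
1 = 1·15 − 2·7
  = −2·22 + 3·15
So 15⁻¹ ≡ 3 (mod 22).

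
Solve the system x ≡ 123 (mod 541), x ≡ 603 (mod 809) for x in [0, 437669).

541⁻¹ mod 809: 541*486 ≡ 1 (mod 809), so 541⁻¹ ≡ 486.
x = 123 + 541*((603 − 123)*486 mod 809) = 123 + 541*288 = 155931.

155931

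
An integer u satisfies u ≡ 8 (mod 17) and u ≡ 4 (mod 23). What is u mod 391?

280

17⁻¹ mod 23: 17×19 ≡ 1 (mod 23), so 17⁻¹ ≡ 19.
u = 8 + 17×((4 − 8)×19 mod 23) = 8 + 17×16 = 280.
Check: 280 mod 17 = 8, 280 mod 23 = 4. ✓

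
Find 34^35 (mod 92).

40

Using repeated squaring:
35 in binary is 100011, i.e. 35 = 32 + 2 + 1.
34^1 ≡ 34 (mod 92)
34^2 ≡ 34^2 = 1156 ≡ 52 (mod 92)
34^4 ≡ 52^2 = 2704 ≡ 36 (mod 92)
34^8 ≡ 36^2 = 1296 ≡ 8 (mod 92)
34^16 ≡ 8^2 = 64 (mod 92)
34^32 ≡ 64^2 = 4096 ≡ 48 (mod 92)
34^35 = 34^32 × 34^2 × 34^1 ≡ 48 × 52 × 34 (mod 92).
Accumulate the product:
48 × 52 = 2496 ≡ 12
12 × 34 = 408 ≡ 40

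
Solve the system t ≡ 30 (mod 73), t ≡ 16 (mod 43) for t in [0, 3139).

833

73⁻¹ mod 43: 73·33 ≡ 1 (mod 43), so 73⁻¹ ≡ 33.
t = 30 + 73·((16 − 30)·33 mod 43) = 30 + 73·11 = 833.
Check: 833 mod 73 = 30, 833 mod 43 = 16. ✓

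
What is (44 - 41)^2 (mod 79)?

9

44 - 41 = 3
(3)^2 ≡ 9 (mod 79)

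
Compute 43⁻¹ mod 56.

By the extended Euclidean algorithm:
56 = 1×43 + 13
43 = 3×13 + 4
13 = 3×4 + 1
4 = 4×1 + 0
gcd(43, 56) = 1, so the inverse exists.
Bézout: 1 = 10×56 − 13×43.
So 43⁻¹ ≡ −13 ≡ 43 (mod 56).

43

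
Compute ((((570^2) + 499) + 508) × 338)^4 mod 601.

599

(570)^2 ≡ 360 (mod 601)
360 + 499 = 859 ≡ 258 (mod 601)
258 + 508 = 766 ≡ 165 (mod 601)
165 × 338 = 55770 ≡ 478 (mod 601)
(478)^4 ≡ 599 (mod 601)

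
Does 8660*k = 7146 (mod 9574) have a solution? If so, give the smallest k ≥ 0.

gcd(8660, 9574) = 2, and 2 | 7146, so solutions exist.
Divide through by 2: 4330*k = 3573 (mod 4787).
4330⁻¹ ≡ 1456 (mod 4787).
k ≡ 1456*3573 ≡ 3606 (mod 4787).
The smallest non-negative solution is k = 3606.

3606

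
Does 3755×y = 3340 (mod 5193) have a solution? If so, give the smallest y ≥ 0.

gcd(3755, 5193) = 1, so a unique solution mod 5193 exists.
3755⁻¹ ≡ 3911 (mod 5193).
y ≡ 3911×3340 ≡ 2345 (mod 5193).

2345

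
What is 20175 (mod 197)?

81

20175 = 102*197 + 81, so 20175 ≡ 81 (mod 197).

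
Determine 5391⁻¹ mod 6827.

Apply the Euclidean algorithm and back-substitute:
6827 = 1·5391 + 1436
5391 = 3·1436 + 1083
1436 = 1·1083 + 353
1083 = 3·353 + 24
353 = 14·24 + 17
24 = 1·17 + 7
17 = 2·7 + 3
7 = 2·3 + 1
3 = 3·1 + 0
gcd(5391, 6827) = 1, so the inverse exists.
Back-substitute for 1:
1 = 1·7 − 2·3
  = −2·17 + 5·7
  = 5·24 − 7·17
  = −7·353 + 103·24
  = 103·1083 − 316·353
  = −316·1436 + 419·1083
  = 419·5391 − 1573·1436
  = −1573·6827 + 1992·5391
So 5391⁻¹ ≡ 1992 (mod 6827).

1992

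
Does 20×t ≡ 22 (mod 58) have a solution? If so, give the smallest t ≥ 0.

4

gcd(20, 58) = 2, and 2 | 22, so solutions exist.
Divide through by 2: 10×t ≡ 11 (mod 29).
10⁻¹ ≡ 3 (mod 29).
t ≡ 3×11 ≡ 4 (mod 29).
The smallest non-negative solution is t = 4.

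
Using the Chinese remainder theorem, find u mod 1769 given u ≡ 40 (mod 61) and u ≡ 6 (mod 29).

61⁻¹ mod 29: 61·10 ≡ 1 (mod 29), so 61⁻¹ ≡ 10.
u = 40 + 61·((6 − 40)·10 mod 29) = 40 + 61·8 = 528.

528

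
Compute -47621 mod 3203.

-47621 = -15×3203 + 424, so -47621 ≡ 424 (mod 3203).

424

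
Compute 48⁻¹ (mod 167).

87

Run the extended Euclidean algorithm:
167 = 3×48 + 23
48 = 2×23 + 2
23 = 11×2 + 1
2 = 2×1 + 0
gcd(48, 167) = 1, so the inverse exists.
Bézout: 1 = 23×167 − 80×48.
So 48⁻¹ ≡ −80 ≡ 87 (mod 167).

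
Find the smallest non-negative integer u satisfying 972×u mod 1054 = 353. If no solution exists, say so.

no solution

gcd(972, 1054) = 2, and 2 does not divide 353.
So the congruence has no solution.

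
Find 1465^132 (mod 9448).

6953

Compute successive squares:
132 in binary is 10000100, i.e. 132 = 128 + 4.
1465^1 ≡ 1465 (mod 9448)
1465^2 ≡ 1465^2 = 2146225 ≡ 1529 (mod 9448)
1465^4 ≡ 1529^2 = 2337841 ≡ 4185 (mod 9448)
1465^8 ≡ 4185^2 = 17514225 ≡ 7081 (mod 9448)
1465^16 ≡ 7081^2 = 50140561 ≡ 25 (mod 9448)
1465^32 ≡ 25^2 = 625 (mod 9448)
1465^64 ≡ 625^2 = 390625 ≡ 3257 (mod 9448)
1465^128 ≡ 3257^2 = 10608049 ≡ 7393 (mod 9448)
1465^132 = 1465^128 × 1465^4 ≡ 7393 × 4185 (mod 9448).
7393 × 4185 = 30939705 ≡ 6953 (mod 9448).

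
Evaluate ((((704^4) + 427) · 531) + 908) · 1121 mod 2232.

1669

(704)^4 ≡ 1384 (mod 2232)
1384 + 427 = 1811
1811 · 531 = 961641 ≡ 1881 (mod 2232)
1881 + 908 = 2789 ≡ 557 (mod 2232)
557 · 1121 = 624397 ≡ 1669 (mod 2232)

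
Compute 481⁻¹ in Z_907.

66

907 = 1*481 + 426
481 = 1*426 + 55
426 = 7*55 + 41
55 = 1*41 + 14
41 = 2*14 + 13
14 = 1*13 + 1
13 = 13*1 + 0
gcd(481, 907) = 1, so the inverse exists.
Back-substitute for 1:
1 = 1*14 − 1*13
  = −1*41 + 3*14
  = 3*55 − 4*41
  = −4*426 + 31*55
  = 31*481 − 35*426
  = −35*907 + 66*481
So 481⁻¹ ≡ 66 (mod 907).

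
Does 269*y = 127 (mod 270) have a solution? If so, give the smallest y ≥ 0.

143

gcd(269, 270) = 1, so a unique solution mod 270 exists.
269⁻¹ ≡ 269 (mod 270).
y ≡ 269*127 ≡ 143 (mod 270).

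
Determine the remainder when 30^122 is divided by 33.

9

Using repeated squaring:
122 in binary is 1111010, i.e. 122 = 64 + 32 + 16 + 8 + 2.
30^1 ≡ 30 (mod 33)
30^2 ≡ 30^2 = 900 ≡ 9 (mod 33)
30^4 ≡ 9^2 = 81 ≡ 15 (mod 33)
30^8 ≡ 15^2 = 225 ≡ 27 (mod 33)
30^16 ≡ 27^2 = 729 ≡ 3 (mod 33)
30^32 ≡ 3^2 = 9 (mod 33)
30^64 ≡ 9^2 = 81 ≡ 15 (mod 33)
30^122 = 30^64 × 30^32 × 30^16 × 30^8 × 30^2 ≡ 15 × 9 × 3 × 27 × 9 (mod 33).
Accumulate the product:
15 × 9 = 135 ≡ 3
3 × 3 = 9
9 × 27 = 243 ≡ 12
12 × 9 = 108 ≡ 9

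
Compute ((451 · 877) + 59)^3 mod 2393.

451 · 877 = 395527 ≡ 682 (mod 2393)
682 + 59 = 741
(741)^3 ≡ 1589 (mod 2393)

1589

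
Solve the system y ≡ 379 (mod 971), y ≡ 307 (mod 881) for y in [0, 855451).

683963

971⁻¹ mod 881: 971*186 ≡ 1 (mod 881), so 971⁻¹ ≡ 186.
y = 379 + 971*((307 − 379)*186 mod 881) = 379 + 971*704 = 683963.
Check: 683963 mod 971 = 379, 683963 mod 881 = 307. ✓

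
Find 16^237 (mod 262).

16^1 ≡ 16 (mod 262)
16^2 ≡ 16^2 = 256 (mod 262)
16^4 ≡ 256^2 = 65536 ≡ 36 (mod 262)
16^8 ≡ 36^2 = 1296 ≡ 248 (mod 262)
16^16 ≡ 248^2 = 61504 ≡ 196 (mod 262)
16^32 ≡ 196^2 = 38416 ≡ 164 (mod 262)
16^64 ≡ 164^2 = 26896 ≡ 172 (mod 262)
16^128 ≡ 172^2 = 29584 ≡ 240 (mod 262)
16^237 = 16^128 × 16^64 × 16^32 × 16^8 × 16^4 × 16^1 ≡ 240 × 172 × 164 × 248 × 36 × 16 (mod 262).
Accumulate the product:
240 × 172 = 41280 ≡ 146
146 × 164 = 23944 ≡ 102
102 × 248 = 25296 ≡ 144
144 × 36 = 5184 ≡ 206
206 × 16 = 3296 ≡ 152

152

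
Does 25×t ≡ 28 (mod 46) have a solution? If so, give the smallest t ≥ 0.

gcd(25, 46) = 1, so a unique solution mod 46 exists.
25⁻¹ ≡ 35 (mod 46).
t ≡ 35×28 ≡ 14 (mod 46).

14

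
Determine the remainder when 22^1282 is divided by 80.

Compute successive squares:
1282 in binary is 10100000010, i.e. 1282 = 1024 + 256 + 2.
22^1 ≡ 22 (mod 80)
22^2 ≡ 22^2 = 484 ≡ 4 (mod 80)
22^4 ≡ 4^2 = 16 (mod 80)
22^8 ≡ 16^2 = 256 ≡ 16 (mod 80)
22^16 ≡ 16^2 = 256 ≡ 16 (mod 80)
22^32 ≡ 16^2 = 256 ≡ 16 (mod 80)
22^64 ≡ 16^2 = 256 ≡ 16 (mod 80)
22^128 ≡ 16^2 = 256 ≡ 16 (mod 80)
22^256 ≡ 16^2 = 256 ≡ 16 (mod 80)
22^512 ≡ 16^2 = 256 ≡ 16 (mod 80)
22^1024 ≡ 16^2 = 256 ≡ 16 (mod 80)
22^1282 = 22^1024 * 22^256 * 22^2 ≡ 16 * 16 * 4 (mod 80).
Accumulate the product:
16 * 16 = 256 ≡ 16
16 * 4 = 64

64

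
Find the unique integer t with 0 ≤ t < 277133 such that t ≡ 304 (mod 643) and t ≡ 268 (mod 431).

125689

643⁻¹ mod 431: 643*246 ≡ 1 (mod 431), so 643⁻¹ ≡ 246.
t = 304 + 643*((268 − 304)*246 mod 431) = 304 + 643*195 = 125689.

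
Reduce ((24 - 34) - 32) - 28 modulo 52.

34

24 - 34 = -10 ≡ 42 (mod 52)
42 - 32 = 10
10 - 28 = -18 ≡ 34 (mod 52)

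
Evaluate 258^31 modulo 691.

258

31 in binary is 11111, i.e. 31 = 16 + 8 + 4 + 2 + 1.
258^1 ≡ 258 (mod 691)
258^2 ≡ 258^2 = 66564 ≡ 228 (mod 691)
258^4 ≡ 228^2 = 51984 ≡ 159 (mod 691)
258^8 ≡ 159^2 = 25281 ≡ 405 (mod 691)
258^16 ≡ 405^2 = 164025 ≡ 258 (mod 691)
258^31 = 258^16 * 258^8 * 258^4 * 258^2 * 258^1 ≡ 258 * 405 * 159 * 228 * 258 (mod 691).
Accumulate the product:
258 * 405 = 104490 ≡ 149
149 * 159 = 23691 ≡ 197
197 * 228 = 44916 ≡ 1
1 * 258 = 258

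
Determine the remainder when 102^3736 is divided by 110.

36

Compute successive squares:
3736 in binary is 111010011000, i.e. 3736 = 2048 + 1024 + 512 + 128 + 16 + 8.
102^1 ≡ 102 (mod 110)
102^2 ≡ 102^2 = 10404 ≡ 64 (mod 110)
102^4 ≡ 64^2 = 4096 ≡ 26 (mod 110)
102^8 ≡ 26^2 = 676 ≡ 16 (mod 110)
102^16 ≡ 16^2 = 256 ≡ 36 (mod 110)
102^32 ≡ 36^2 = 1296 ≡ 86 (mod 110)
102^64 ≡ 86^2 = 7396 ≡ 26 (mod 110)
102^128 ≡ 26^2 = 676 ≡ 16 (mod 110)
102^256 ≡ 16^2 = 256 ≡ 36 (mod 110)
102^512 ≡ 36^2 = 1296 ≡ 86 (mod 110)
102^1024 ≡ 86^2 = 7396 ≡ 26 (mod 110)
102^2048 ≡ 26^2 = 676 ≡ 16 (mod 110)
102^3736 = 102^2048 * 102^1024 * 102^512 * 102^128 * 102^16 * 102^8 ≡ 16 * 26 * 86 * 16 * 36 * 16 (mod 110).
Accumulate the product:
16 * 26 = 416 ≡ 86
86 * 86 = 7396 ≡ 26
26 * 16 = 416 ≡ 86
86 * 36 = 3096 ≡ 16
16 * 16 = 256 ≡ 36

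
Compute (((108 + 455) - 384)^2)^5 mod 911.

61

108 + 455 = 563
563 - 384 = 179
(179)^2 ≡ 156 (mod 911)
(156)^5 ≡ 61 (mod 911)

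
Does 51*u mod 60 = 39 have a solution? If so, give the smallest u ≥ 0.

gcd(51, 60) = 3, and 3 | 39, so solutions exist.
Divide through by 3: 17*u ≡ 13 mod 20.
17⁻¹ ≡ 13 (mod 20).
u ≡ 13*13 ≡ 9 (mod 20).
The smallest non-negative solution is u = 9.

9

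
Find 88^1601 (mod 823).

Compute successive squares:
1601 in binary is 11001000001, i.e. 1601 = 1024 + 512 + 64 + 1.
88^1 ≡ 88 (mod 823)
88^2 ≡ 88^2 = 7744 ≡ 337 (mod 823)
88^4 ≡ 337^2 = 113569 ≡ 818 (mod 823)
88^8 ≡ 818^2 = 669124 ≡ 25 (mod 823)
88^16 ≡ 25^2 = 625 (mod 823)
88^32 ≡ 625^2 = 390625 ≡ 523 (mod 823)
88^64 ≡ 523^2 = 273529 ≡ 293 (mod 823)
88^128 ≡ 293^2 = 85849 ≡ 257 (mod 823)
88^256 ≡ 257^2 = 66049 ≡ 209 (mod 823)
88^512 ≡ 209^2 = 43681 ≡ 62 (mod 823)
88^1024 ≡ 62^2 = 3844 ≡ 552 (mod 823)
88^1601 = 88^1024 · 88^512 · 88^64 · 88^1 ≡ 552 · 62 · 293 · 88 (mod 823).
Accumulate the product:
552 · 62 = 34224 ≡ 481
481 · 293 = 140933 ≡ 200
200 · 88 = 17600 ≡ 317

317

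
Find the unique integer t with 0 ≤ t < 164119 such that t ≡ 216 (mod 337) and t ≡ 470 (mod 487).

337⁻¹ mod 487: 337*237 ≡ 1 (mod 487), so 337⁻¹ ≡ 237.
t = 216 + 337*((470 − 216)*237 mod 487) = 216 + 337*297 = 100305.
Check: 100305 mod 337 = 216, 100305 mod 487 = 470. ✓

100305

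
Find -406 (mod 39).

-406 = -11·39 + 23, so -406 ≡ 23 (mod 39).

23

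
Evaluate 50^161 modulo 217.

Compute successive squares:
161 in binary is 10100001, i.e. 161 = 128 + 32 + 1.
50^1 ≡ 50 (mod 217)
50^2 ≡ 50^2 = 2500 ≡ 113 (mod 217)
50^4 ≡ 113^2 = 12769 ≡ 183 (mod 217)
50^8 ≡ 183^2 = 33489 ≡ 71 (mod 217)
50^16 ≡ 71^2 = 5041 ≡ 50 (mod 217)
50^32 ≡ 50^2 = 2500 ≡ 113 (mod 217)
50^64 ≡ 113^2 = 12769 ≡ 183 (mod 217)
50^128 ≡ 183^2 = 33489 ≡ 71 (mod 217)
50^161 = 50^128 · 50^32 · 50^1 ≡ 71 · 113 · 50 (mod 217).
Accumulate the product:
71 · 113 = 8023 ≡ 211
211 · 50 = 10550 ≡ 134

134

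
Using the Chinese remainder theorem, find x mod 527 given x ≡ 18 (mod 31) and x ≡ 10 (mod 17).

452

31⁻¹ mod 17: 31·11 ≡ 1 (mod 17), so 31⁻¹ ≡ 11.
x = 18 + 31·((10 − 18)·11 mod 17) = 18 + 31·14 = 452.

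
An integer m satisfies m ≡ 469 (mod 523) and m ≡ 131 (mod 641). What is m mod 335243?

523⁻¹ mod 641: 523×440 ≡ 1 (mod 641), so 523⁻¹ ≡ 440.
m = 469 + 523×((131 − 469)×440 mod 641) = 469 + 523×633 = 331528.

331528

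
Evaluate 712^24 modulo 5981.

5685

712^1 ≡ 712 (mod 5981)
712^2 ≡ 712^2 = 506944 ≡ 4540 (mod 5981)
712^4 ≡ 4540^2 = 20611600 ≡ 1074 (mod 5981)
712^8 ≡ 1074^2 = 1153476 ≡ 5124 (mod 5981)
712^16 ≡ 5124^2 = 26255376 ≡ 4767 (mod 5981)
712^24 = 712^16 × 712^8 ≡ 4767 × 5124 (mod 5981).
4767 × 5124 = 24426108 ≡ 5685 (mod 5981).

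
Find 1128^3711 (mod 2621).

3711 in binary is 111001111111, i.e. 3711 = 2048 + 1024 + 512 + 64 + 32 + 16 + 8 + 4 + 2 + 1.
1128^1 ≡ 1128 (mod 2621)
1128^2 ≡ 1128^2 = 1272384 ≡ 1199 (mod 2621)
1128^4 ≡ 1199^2 = 1437601 ≡ 1293 (mod 2621)
1128^8 ≡ 1293^2 = 1671849 ≡ 2272 (mod 2621)
1128^16 ≡ 2272^2 = 5161984 ≡ 1235 (mod 2621)
1128^32 ≡ 1235^2 = 1525225 ≡ 2424 (mod 2621)
1128^64 ≡ 2424^2 = 5875776 ≡ 2115 (mod 2621)
1128^128 ≡ 2115^2 = 4473225 ≡ 1799 (mod 2621)
1128^256 ≡ 1799^2 = 3236401 ≡ 2087 (mod 2621)
1128^512 ≡ 2087^2 = 4355569 ≡ 2088 (mod 2621)
1128^1024 ≡ 2088^2 = 4359744 ≡ 1021 (mod 2621)
1128^2048 ≡ 1021^2 = 1042441 ≡ 1904 (mod 2621)
1128^3711 = 1128^2048 · 1128^1024 · 1128^512 · 1128^64 · 1128^32 · 1128^16 · 1128^8 · 1128^4 · 1128^2 · 1128^1 ≡ 1904 · 1021 · 2088 · 2115 · 2424 · 1235 · 2272 · 1293 · 1199 · 1128 (mod 2621).
Accumulate the product:
1904 · 1021 = 1943984 ≡ 1823
1823 · 2088 = 3806424 ≡ 732
732 · 2115 = 1548180 ≡ 1790
1790 · 2424 = 4338960 ≡ 1205
1205 · 1235 = 1488175 ≡ 2068
2068 · 2272 = 4698496 ≡ 1664
1664 · 1293 = 2151552 ≡ 2332
2332 · 1199 = 2796068 ≡ 2082
2082 · 1128 = 2348496 ≡ 80

80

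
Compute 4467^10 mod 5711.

4467^1 ≡ 4467 (mod 5711)
4467^2 ≡ 4467^2 = 19954089 ≡ 5566 (mod 5711)
4467^4 ≡ 5566^2 = 30980356 ≡ 3892 (mod 5711)
4467^8 ≡ 3892^2 = 15147664 ≡ 2092 (mod 5711)
4467^10 = 4467^8 * 4467^2 ≡ 2092 * 5566 (mod 5711).
2092 * 5566 = 11644072 ≡ 5054 (mod 5711).

5054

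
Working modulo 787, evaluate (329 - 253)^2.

267

329 - 253 = 76
(76)^2 ≡ 267 (mod 787)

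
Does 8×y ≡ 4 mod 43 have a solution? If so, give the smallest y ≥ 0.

22

gcd(8, 43) = 1, so a unique solution mod 43 exists.
8⁻¹ ≡ 27 (mod 43).
y ≡ 27×4 ≡ 22 (mod 43).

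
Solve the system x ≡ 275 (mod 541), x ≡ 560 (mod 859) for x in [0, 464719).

460125

541⁻¹ mod 859: 541·651 ≡ 1 (mod 859), so 541⁻¹ ≡ 651.
x = 275 + 541·((560 − 275)·651 mod 859) = 275 + 541·850 = 460125.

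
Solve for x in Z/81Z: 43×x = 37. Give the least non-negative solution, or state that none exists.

gcd(43, 81) = 1, so a unique solution mod 81 exists.
43⁻¹ ≡ 49 (mod 81).
x ≡ 49×37 ≡ 31 (mod 81).

31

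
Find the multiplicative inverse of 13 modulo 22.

17

Apply the Euclidean algorithm and back-substitute:
22 = 1·13 + 9
13 = 1·9 + 4
9 = 2·4 + 1
4 = 4·1 + 0
gcd(13, 22) = 1, so the inverse exists.
Bézout: 1 = 3·22 − 5·13.
So 13⁻¹ ≡ −5 ≡ 17 (mod 22).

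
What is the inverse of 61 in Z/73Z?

6

73 = 1×61 + 12
61 = 5×12 + 1
12 = 12×1 + 0
gcd(61, 73) = 1, so the inverse exists.
Bézout: 1 = −5×73 + 6×61.
So 61⁻¹ ≡ 6 (mod 73).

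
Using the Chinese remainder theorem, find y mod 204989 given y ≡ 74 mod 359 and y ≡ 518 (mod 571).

359⁻¹ mod 571: 359×202 ≡ 1 (mod 571), so 359⁻¹ ≡ 202.
y = 74 + 359×((518 − 74)×202 mod 571) = 74 + 359×41 = 14793.

14793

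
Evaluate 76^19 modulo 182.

19 in binary is 10011, i.e. 19 = 16 + 2 + 1.
76^1 ≡ 76 (mod 182)
76^2 ≡ 76^2 = 5776 ≡ 134 (mod 182)
76^4 ≡ 134^2 = 17956 ≡ 120 (mod 182)
76^8 ≡ 120^2 = 14400 ≡ 22 (mod 182)
76^16 ≡ 22^2 = 484 ≡ 120 (mod 182)
76^19 = 76^16 · 76^2 · 76^1 ≡ 120 · 134 · 76 (mod 182).
Accumulate the product:
120 · 134 = 16080 ≡ 64
64 · 76 = 4864 ≡ 132

132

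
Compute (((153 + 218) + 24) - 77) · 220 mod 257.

153 + 218 = 371 ≡ 114 (mod 257)
114 + 24 = 138
138 - 77 = 61
61 · 220 = 13420 ≡ 56 (mod 257)

56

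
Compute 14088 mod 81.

14088 = 173×81 + 75, so 14088 ≡ 75 (mod 81).

75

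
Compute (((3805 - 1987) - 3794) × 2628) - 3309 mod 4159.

2513

3805 - 1987 = 1818
1818 - 3794 = -1976 ≡ 2183 (mod 4159)
2183 × 2628 = 5736924 ≡ 1663 (mod 4159)
1663 - 3309 = -1646 ≡ 2513 (mod 4159)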